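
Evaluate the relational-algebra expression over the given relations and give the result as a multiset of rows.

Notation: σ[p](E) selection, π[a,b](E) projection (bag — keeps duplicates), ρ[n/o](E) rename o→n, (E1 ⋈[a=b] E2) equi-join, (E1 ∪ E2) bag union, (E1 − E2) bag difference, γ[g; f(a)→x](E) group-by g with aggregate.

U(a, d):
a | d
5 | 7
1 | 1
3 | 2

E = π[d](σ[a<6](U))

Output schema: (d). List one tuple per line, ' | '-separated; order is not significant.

Subexpression sizes:
  U → 3
  σ[a<6](U) → 3
  π[d](σ[a<6](U)) → 3

== RESULT ==
d
1
2
7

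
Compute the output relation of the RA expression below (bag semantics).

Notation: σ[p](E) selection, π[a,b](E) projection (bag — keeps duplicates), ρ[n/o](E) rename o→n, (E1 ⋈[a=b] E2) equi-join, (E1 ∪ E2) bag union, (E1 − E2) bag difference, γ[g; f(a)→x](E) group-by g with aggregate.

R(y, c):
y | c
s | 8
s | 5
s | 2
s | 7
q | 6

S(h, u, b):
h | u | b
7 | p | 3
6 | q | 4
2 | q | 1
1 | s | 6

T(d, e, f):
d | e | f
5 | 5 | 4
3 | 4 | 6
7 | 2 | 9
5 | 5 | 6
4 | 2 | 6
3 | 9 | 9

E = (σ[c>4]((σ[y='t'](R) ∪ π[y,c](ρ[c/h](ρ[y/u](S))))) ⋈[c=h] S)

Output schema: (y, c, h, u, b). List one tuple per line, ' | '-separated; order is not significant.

Per-node cardinality:
  R → 5
  σ[y='t'](R) → 0
  S → 4
  ρ[y/u](S) → 4
  ρ[c/h](ρ[y/u](S)) → 4
  π[y,c](ρ[c/h](ρ[y/u](S))) → 4
  (σ[y='t'](R) ∪ π[y,c](ρ[c/h](ρ[y/u](S)))) → 4
  σ[c>4]((σ[y='t'](R) ∪ π[y,c](ρ[c/h](ρ[y/u](S))))) → 2
  S → 4
  (σ[c>4]((σ[y='t'](R) ∪ π[y,c](ρ[c/h](ρ[y/u](S))))) ⋈[c=h] S) → 2

== RESULT ==
y | c | h | u | b
p | 7 | 7 | p | 3
q | 6 | 6 | q | 4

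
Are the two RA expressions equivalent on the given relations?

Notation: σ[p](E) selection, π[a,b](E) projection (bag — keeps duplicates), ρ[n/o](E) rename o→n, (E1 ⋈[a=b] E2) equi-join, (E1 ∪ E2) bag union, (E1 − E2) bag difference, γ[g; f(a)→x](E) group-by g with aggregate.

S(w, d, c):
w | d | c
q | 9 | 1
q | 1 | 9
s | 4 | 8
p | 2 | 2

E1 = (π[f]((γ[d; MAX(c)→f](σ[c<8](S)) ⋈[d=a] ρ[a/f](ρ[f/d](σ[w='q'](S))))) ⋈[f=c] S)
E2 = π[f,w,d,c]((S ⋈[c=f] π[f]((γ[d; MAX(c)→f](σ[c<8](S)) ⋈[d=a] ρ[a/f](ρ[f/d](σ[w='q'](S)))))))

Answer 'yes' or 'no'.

E1 row counts bottom-up:
  S → 4
  σ[c<8](S) → 2
  γ[d; MAX(c)→f](σ[c<8](S)) → 2
  S → 4
  σ[w='q'](S) → 2
  ρ[f/d](σ[w='q'](S)) → 2
  ρ[a/f](ρ[f/d](σ[w='q'](S))) → 2
  (γ[d; MAX(c)→f](σ[c<8](S)) ⋈[d=a] ρ[a/f](ρ[f/d](σ[w='q'](S)))) → 1
  π[f]((γ[d; MAX(c)→f](σ[c<8](S)) ⋈[d=a] ρ[a/f](ρ[f/d](σ[w='q'](S))))) → 1
  S → 4
  (π[f]((γ[d; MAX(c)→f](σ[c<8](S)) ⋈[d=a] ρ[a/f](ρ[f/d](σ[w='q'](S))))) ⋈[f=c] S) → 1
E2 row counts bottom-up:
  S → 4
  S → 4
  σ[c<8](S) → 2
  γ[d; MAX(c)→f](σ[c<8](S)) → 2
  S → 4
  σ[w='q'](S) → 2
  ρ[f/d](σ[w='q'](S)) → 2
  ρ[a/f](ρ[f/d](σ[w='q'](S))) → 2
  (γ[d; MAX(c)→f](σ[c<8](S)) ⋈[d=a] ρ[a/f](ρ[f/d](σ[w='q'](S)))) → 1
  π[f]((γ[d; MAX(c)→f](σ[c<8](S)) ⋈[d=a] ρ[a/f](ρ[f/d](σ[w='q'](S))))) → 1
  (S ⋈[c=f] π[f]((γ[d; MAX(c)→f](σ[c<8](S)) ⋈[d=a] ρ[a/f](ρ[f/d](σ[w='q'](S)))))) → 1
  π[f,w,d,c]((S ⋈[c=f] π[f]((γ[d; MAX(c)→f](σ[c<8](S)) ⋈[d=a] ρ[a/f](ρ[f/d](σ[w='q'](S))))))) → 1

E1 and E2 produce the same multiset:
f | w | d | c
1 | q | 9 | 1

yes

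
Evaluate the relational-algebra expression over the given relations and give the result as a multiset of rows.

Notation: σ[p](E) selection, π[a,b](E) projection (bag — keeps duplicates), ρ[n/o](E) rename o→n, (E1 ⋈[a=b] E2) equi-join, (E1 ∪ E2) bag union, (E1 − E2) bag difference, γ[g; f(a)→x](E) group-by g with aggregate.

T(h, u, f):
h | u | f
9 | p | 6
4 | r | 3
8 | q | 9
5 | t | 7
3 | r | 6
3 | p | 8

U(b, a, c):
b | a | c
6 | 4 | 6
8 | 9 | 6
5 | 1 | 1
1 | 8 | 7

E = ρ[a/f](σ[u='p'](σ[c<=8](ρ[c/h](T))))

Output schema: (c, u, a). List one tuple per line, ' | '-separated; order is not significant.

Subexpression sizes:
  T → 6
  ρ[c/h](T) → 6
  σ[c<=8](ρ[c/h](T)) → 5
  σ[u='p'](σ[c<=8](ρ[c/h](T))) → 1
  ρ[a/f](σ[u='p'](σ[c<=8](ρ[c/h](T)))) → 1

== RESULT ==
c | u | a
3 | p | 8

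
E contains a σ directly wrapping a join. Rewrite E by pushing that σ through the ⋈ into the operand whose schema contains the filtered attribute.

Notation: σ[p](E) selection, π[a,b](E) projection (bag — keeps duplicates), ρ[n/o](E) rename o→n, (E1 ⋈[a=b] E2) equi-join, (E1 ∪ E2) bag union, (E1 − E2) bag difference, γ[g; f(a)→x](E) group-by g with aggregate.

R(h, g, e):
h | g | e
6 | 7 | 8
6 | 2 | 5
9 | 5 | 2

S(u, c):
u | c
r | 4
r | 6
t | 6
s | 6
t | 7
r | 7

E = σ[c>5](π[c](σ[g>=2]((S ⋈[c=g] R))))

σ filters on g, owned by the right side.
E' = σ[c>5](π[c]((S ⋈[c=g] σ[g>=2](R))))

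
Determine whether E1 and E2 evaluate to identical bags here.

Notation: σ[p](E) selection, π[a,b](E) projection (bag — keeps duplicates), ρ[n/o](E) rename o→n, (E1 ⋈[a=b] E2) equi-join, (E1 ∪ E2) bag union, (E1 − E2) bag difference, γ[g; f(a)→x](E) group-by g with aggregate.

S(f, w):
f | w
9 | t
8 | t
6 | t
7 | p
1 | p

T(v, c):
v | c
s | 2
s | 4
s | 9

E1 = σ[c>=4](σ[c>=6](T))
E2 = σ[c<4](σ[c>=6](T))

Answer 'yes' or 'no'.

E1 stepwise |·|:
  T → 3
  σ[c>=6](T) → 1
  σ[c>=4](σ[c>=6](T)) → 1
E2 stepwise |·|:
  T → 3
  σ[c>=6](T) → 1
  σ[c<4](σ[c>=6](T)) → 0

E1 result:
v | c
s | 9
E2 result:
v | c
(0 rows)
Witness: ('s', 9) appears 1× in E1 but 0× in E2.

no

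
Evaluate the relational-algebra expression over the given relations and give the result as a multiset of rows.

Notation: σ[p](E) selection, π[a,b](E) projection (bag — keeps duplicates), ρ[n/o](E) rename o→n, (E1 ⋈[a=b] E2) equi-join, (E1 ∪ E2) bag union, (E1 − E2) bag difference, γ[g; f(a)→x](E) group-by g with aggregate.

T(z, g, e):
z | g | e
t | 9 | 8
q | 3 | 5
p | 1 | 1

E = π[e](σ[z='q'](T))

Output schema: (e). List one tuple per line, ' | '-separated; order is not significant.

Stepwise |·|:
  T → 3
  σ[z='q'](T) → 1
  π[e](σ[z='q'](T)) → 1

== RESULT ==
e
5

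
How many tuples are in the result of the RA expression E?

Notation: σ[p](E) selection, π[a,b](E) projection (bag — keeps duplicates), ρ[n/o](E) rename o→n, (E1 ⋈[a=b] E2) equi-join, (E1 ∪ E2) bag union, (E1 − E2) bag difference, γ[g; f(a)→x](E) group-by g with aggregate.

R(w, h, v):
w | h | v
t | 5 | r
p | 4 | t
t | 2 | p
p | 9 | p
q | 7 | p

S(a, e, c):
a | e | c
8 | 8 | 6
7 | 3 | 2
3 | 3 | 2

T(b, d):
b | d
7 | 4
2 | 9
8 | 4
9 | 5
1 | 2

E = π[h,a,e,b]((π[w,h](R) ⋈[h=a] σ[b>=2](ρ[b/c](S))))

Row counts bottom-up:
  R → 5
  π[w,h](R) → 5
  S → 3
  ρ[b/c](S) → 3
  σ[b>=2](ρ[b/c](S)) → 3
  (π[w,h](R) ⋈[h=a] σ[b>=2](ρ[b/c](S))) → 1
  π[h,a,e,b]((π[w,h](R) ⋈[h=a] σ[b>=2](ρ[b/c](S)))) → 1

|E| = 1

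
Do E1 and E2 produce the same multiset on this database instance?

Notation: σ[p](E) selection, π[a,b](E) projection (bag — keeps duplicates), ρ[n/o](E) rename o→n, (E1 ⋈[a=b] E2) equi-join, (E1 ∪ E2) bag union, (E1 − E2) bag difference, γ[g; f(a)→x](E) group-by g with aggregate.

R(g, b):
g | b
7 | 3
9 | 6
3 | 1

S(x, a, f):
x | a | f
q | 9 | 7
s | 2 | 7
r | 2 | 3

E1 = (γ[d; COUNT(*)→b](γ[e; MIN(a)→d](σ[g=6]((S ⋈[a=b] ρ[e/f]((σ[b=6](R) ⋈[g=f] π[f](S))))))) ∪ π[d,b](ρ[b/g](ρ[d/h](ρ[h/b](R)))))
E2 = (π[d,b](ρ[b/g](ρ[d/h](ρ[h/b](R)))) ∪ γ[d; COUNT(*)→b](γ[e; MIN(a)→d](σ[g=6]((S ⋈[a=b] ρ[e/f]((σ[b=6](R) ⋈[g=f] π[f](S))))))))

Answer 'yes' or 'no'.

E1 per-node cardinality:
  S → 3
  R → 3
  σ[b=6](R) → 1
  S → 3
  π[f](S) → 3
  (σ[b=6](R) ⋈[g=f] π[f](S)) → 0
  ρ[e/f]((σ[b=6](R) ⋈[g=f] π[f](S))) → 0
  (S ⋈[a=b] ρ[e/f]((σ[b=6](R) ⋈[g=f] π[f](S)))) → 0
  σ[g=6]((S ⋈[a=b] ρ[e/f]((σ[b=6](R) ⋈[g=f] π[f](S))))) → 0
  γ[e; MIN(a)→d](σ[g=6]((S ⋈[a=b] ρ[e/f]((σ[b=6](R) ⋈[g=f] π[f](S)))))) → 0
  γ[d; COUNT(*)→b](γ[e; MIN(a)→d](σ[g=6]((S ⋈[a=b] ρ[e/f]((σ[b=6](R) ⋈[g=f] π[f](S))))))) → 0
  R → 3
  ρ[h/b](R) → 3
  ρ[d/h](ρ[h/b](R)) → 3
  ρ[b/g](ρ[d/h](ρ[h/b](R))) → 3
  π[d,b](ρ[b/g](ρ[d/h](ρ[h/b](R)))) → 3
  (γ[d; COUNT(*)→b](γ[e; MIN(a)→d](σ[g=6]((S ⋈[a=b] ρ[e/f]((σ[b=6](R) ⋈[g=f] π[f](S))))))) ∪ π[d,b](ρ[b/g](ρ[d/h](ρ[h/b](R))))) → 3
E2 per-node cardinality:
  R → 3
  ρ[h/b](R) → 3
  ρ[d/h](ρ[h/b](R)) → 3
  ρ[b/g](ρ[d/h](ρ[h/b](R))) → 3
  π[d,b](ρ[b/g](ρ[d/h](ρ[h/b](R)))) → 3
  S → 3
  R → 3
  σ[b=6](R) → 1
  S → 3
  π[f](S) → 3
  (σ[b=6](R) ⋈[g=f] π[f](S)) → 0
  ρ[e/f]((σ[b=6](R) ⋈[g=f] π[f](S))) → 0
  (S ⋈[a=b] ρ[e/f]((σ[b=6](R) ⋈[g=f] π[f](S)))) → 0
  σ[g=6]((S ⋈[a=b] ρ[e/f]((σ[b=6](R) ⋈[g=f] π[f](S))))) → 0
  γ[e; MIN(a)→d](σ[g=6]((S ⋈[a=b] ρ[e/f]((σ[b=6](R) ⋈[g=f] π[f](S)))))) → 0
  γ[d; COUNT(*)→b](γ[e; MIN(a)→d](σ[g=6]((S ⋈[a=b] ρ[e/f]((σ[b=6](R) ⋈[g=f] π[f](S))))))) → 0
  (π[d,b](ρ[b/g](ρ[d/h](ρ[h/b](R)))) ∪ γ[d; COUNT(*)→b](γ[e; MIN(a)→d](σ[g=6]((S ⋈[a=b] ρ[e/f]((σ[b=6](R) ⋈[g=f] π[f](S)))))))) → 3

E1 and E2 produce the same multiset:
d | b
1 | 3
3 | 7
6 | 9

yes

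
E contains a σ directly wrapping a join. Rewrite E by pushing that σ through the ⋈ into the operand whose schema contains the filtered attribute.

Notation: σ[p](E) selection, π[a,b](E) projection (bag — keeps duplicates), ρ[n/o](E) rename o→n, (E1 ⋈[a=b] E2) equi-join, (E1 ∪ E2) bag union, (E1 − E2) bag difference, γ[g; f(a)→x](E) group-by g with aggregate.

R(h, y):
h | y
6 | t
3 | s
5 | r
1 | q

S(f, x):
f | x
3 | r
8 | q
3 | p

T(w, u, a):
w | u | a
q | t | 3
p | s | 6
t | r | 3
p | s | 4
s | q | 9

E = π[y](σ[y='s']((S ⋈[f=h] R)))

σ filters on y, owned by the right side.
E' = π[y]((S ⋈[f=h] σ[y='s'](R)))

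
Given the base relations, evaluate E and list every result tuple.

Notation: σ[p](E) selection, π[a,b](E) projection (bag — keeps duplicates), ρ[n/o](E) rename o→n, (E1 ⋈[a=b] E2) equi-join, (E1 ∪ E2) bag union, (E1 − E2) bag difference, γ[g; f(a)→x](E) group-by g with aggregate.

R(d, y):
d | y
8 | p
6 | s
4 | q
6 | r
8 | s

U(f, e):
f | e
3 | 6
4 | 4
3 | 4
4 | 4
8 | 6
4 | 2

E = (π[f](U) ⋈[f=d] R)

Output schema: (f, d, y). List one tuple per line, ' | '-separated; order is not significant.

Row counts bottom-up:
  U → 6
  π[f](U) → 6
  R → 5
  (π[f](U) ⋈[f=d] R) → 5

== RESULT ==
f | d | y
4 | 4 | q
4 | 4 | q
4 | 4 | q
8 | 8 | p
8 | 8 | s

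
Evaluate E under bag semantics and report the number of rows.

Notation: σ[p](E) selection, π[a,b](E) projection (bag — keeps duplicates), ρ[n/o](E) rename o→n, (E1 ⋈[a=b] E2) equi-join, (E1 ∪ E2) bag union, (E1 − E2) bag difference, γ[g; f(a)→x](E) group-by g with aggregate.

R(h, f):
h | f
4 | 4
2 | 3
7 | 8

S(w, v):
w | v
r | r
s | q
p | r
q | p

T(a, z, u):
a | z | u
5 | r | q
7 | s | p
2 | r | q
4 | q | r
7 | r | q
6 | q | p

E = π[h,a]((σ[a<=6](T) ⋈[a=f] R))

Per-node cardinality:
  T → 6
  σ[a<=6](T) → 4
  R → 3
  (σ[a<=6](T) ⋈[a=f] R) → 1
  π[h,a]((σ[a<=6](T) ⋈[a=f] R)) → 1

|E| = 1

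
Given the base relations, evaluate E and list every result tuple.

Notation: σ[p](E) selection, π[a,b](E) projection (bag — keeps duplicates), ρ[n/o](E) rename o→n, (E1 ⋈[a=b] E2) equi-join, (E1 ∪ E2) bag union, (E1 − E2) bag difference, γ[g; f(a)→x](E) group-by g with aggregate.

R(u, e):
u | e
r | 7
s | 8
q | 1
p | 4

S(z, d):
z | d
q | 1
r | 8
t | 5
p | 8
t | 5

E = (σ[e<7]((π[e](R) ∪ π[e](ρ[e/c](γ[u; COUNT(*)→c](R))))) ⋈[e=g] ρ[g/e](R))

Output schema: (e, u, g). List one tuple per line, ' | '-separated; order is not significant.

Stepwise |·|:
  R → 4
  π[e](R) → 4
  R → 4
  γ[u; COUNT(*)→c](R) → 4
  ρ[e/c](γ[u; COUNT(*)→c](R)) → 4
  π[e](ρ[e/c](γ[u; COUNT(*)→c](R))) → 4
  (π[e](R) ∪ π[e](ρ[e/c](γ[u; COUNT(*)→c](R)))) → 8
  σ[e<7]((π[e](R) ∪ π[e](ρ[e/c](γ[u; COUNT(*)→c](R))))) → 6
  R → 4
  ρ[g/e](R) → 4
  (σ[e<7]((π[e](R) ∪ π[e](ρ[e/c](γ[u; COUNT(*)→c](R))))) ⋈[e=g] ρ[g/e](R)) → 6

== RESULT ==
e | u | g
1 | q | 1
1 | q | 1
1 | q | 1
1 | q | 1
1 | q | 1
4 | p | 4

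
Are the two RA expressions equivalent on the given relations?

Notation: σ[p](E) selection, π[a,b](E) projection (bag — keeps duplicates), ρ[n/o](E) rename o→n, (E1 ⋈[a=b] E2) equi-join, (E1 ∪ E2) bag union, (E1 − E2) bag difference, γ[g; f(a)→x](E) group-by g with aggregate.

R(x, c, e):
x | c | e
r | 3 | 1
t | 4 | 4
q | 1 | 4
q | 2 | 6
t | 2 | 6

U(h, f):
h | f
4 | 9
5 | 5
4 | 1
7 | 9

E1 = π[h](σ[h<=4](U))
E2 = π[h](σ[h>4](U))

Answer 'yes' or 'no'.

E1 per-node cardinality:
  U → 4
  σ[h<=4](U) → 2
  π[h](σ[h<=4](U)) → 2
E2 per-node cardinality:
  U → 4
  σ[h>4](U) → 2
  π[h](σ[h>4](U)) → 2

E1 result:
h
4
4
E2 result:
h
5
7
Witness: (7,) appears 0× in E1 but 1× in E2.

no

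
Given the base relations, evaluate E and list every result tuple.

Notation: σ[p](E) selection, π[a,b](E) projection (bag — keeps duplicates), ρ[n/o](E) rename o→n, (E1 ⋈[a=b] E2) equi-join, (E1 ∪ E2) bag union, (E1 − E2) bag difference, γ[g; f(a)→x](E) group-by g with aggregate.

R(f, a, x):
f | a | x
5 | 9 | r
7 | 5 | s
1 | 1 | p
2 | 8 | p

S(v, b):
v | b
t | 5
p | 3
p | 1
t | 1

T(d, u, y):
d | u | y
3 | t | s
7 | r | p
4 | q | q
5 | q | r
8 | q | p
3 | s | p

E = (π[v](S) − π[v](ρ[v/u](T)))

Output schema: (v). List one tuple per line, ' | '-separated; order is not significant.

Row counts bottom-up:
  S → 4
  π[v](S) → 4
  T → 6
  ρ[v/u](T) → 6
  π[v](ρ[v/u](T)) → 6
  (π[v](S) − π[v](ρ[v/u](T))) → 3

== RESULT ==
v
p
p
t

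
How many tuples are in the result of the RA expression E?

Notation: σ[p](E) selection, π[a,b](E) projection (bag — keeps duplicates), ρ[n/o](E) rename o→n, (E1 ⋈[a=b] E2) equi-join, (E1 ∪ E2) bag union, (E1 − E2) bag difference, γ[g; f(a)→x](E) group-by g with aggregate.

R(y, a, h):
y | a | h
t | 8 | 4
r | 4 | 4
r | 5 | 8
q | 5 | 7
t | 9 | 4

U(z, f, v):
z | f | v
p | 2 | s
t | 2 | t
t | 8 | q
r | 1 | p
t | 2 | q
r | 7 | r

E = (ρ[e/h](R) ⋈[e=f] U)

Stepwise |·|:
  R → 5
  ρ[e/h](R) → 5
  U → 6
  (ρ[e/h](R) ⋈[e=f] U) → 2

|E| = 2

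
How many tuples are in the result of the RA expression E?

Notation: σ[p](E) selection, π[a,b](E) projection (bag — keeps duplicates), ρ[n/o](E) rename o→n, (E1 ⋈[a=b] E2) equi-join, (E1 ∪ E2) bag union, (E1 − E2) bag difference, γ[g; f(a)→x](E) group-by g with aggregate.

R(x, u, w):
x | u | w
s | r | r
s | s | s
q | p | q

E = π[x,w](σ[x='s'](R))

Row counts bottom-up:
  R → 3
  σ[x='s'](R) → 2
  π[x,w](σ[x='s'](R)) → 2

|E| = 2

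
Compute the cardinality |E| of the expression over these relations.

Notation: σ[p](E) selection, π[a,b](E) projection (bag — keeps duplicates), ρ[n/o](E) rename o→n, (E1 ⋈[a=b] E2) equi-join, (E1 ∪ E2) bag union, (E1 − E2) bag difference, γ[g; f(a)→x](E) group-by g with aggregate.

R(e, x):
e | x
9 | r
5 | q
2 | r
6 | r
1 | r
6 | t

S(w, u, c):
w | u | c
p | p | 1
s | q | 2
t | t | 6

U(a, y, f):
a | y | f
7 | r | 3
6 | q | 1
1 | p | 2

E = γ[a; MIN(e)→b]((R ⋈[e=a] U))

Subexpression sizes:
  R → 6
  U → 3
  (R ⋈[e=a] U) → 3
  γ[a; MIN(e)→b]((R ⋈[e=a] U)) → 2

|E| = 2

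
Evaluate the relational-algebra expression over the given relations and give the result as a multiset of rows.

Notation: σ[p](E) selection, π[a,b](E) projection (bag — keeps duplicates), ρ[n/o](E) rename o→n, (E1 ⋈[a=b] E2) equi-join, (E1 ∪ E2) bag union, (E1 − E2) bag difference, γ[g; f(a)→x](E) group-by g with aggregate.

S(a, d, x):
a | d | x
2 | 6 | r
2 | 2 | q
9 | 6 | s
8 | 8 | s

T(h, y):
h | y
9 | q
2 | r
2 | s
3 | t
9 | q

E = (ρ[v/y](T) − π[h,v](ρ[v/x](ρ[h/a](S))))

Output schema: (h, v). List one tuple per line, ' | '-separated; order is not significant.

Subexpression sizes:
  T → 5
  ρ[v/y](T) → 5
  S → 4
  ρ[h/a](S) → 4
  ρ[v/x](ρ[h/a](S)) → 4
  π[h,v](ρ[v/x](ρ[h/a](S))) → 4
  (ρ[v/y](T) − π[h,v](ρ[v/x](ρ[h/a](S)))) → 4

== RESULT ==
h | v
2 | s
3 | t
9 | q
9 | q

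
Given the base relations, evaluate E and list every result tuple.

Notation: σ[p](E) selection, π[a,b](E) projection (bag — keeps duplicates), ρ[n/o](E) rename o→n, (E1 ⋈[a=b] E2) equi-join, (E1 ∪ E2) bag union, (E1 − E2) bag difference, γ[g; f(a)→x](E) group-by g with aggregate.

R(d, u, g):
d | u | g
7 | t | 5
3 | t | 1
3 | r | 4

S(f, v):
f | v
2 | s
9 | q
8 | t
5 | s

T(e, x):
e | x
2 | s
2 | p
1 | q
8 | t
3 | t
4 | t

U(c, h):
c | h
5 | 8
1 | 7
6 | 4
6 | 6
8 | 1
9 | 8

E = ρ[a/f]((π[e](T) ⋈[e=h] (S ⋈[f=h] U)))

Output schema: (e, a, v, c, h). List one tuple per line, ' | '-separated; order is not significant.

Subexpression sizes:
  T → 6
  π[e](T) → 6
  S → 4
  U → 6
  (S ⋈[f=h] U) → 2
  (π[e](T) ⋈[e=h] (S ⋈[f=h] U)) → 2
  ρ[a/f]((π[e](T) ⋈[e=h] (S ⋈[f=h] U))) → 2

== RESULT ==
e | a | v | c | h
8 | 8 | t | 5 | 8
8 | 8 | t | 9 | 8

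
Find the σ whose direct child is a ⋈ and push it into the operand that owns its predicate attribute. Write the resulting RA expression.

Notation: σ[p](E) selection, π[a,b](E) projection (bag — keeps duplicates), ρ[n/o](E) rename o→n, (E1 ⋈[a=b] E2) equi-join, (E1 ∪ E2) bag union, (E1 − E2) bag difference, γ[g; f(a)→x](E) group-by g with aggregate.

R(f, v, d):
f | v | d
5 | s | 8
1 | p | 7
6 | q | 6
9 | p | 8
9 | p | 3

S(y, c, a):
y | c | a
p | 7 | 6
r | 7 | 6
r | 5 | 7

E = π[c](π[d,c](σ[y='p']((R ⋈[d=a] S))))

σ filters on y, owned by the right side.
E' = π[c](π[d,c]((R ⋈[d=a] σ[y='p'](S))))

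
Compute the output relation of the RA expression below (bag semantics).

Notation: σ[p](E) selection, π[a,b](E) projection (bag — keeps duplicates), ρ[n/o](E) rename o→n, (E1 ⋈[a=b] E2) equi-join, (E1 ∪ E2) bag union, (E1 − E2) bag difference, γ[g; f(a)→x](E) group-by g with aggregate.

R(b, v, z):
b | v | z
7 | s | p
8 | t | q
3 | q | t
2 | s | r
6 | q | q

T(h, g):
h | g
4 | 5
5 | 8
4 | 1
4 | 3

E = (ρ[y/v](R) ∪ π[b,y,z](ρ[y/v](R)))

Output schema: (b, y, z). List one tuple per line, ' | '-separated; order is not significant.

Stepwise |·|:
  R → 5
  ρ[y/v](R) → 5
  R → 5
  ρ[y/v](R) → 5
  π[b,y,z](ρ[y/v](R)) → 5
  (ρ[y/v](R) ∪ π[b,y,z](ρ[y/v](R))) → 10

== RESULT ==
b | y | z
2 | s | r
2 | s | r
3 | q | t
3 | q | t
6 | q | q
6 | q | q
7 | s | p
7 | s | p
8 | t | q
8 | t | q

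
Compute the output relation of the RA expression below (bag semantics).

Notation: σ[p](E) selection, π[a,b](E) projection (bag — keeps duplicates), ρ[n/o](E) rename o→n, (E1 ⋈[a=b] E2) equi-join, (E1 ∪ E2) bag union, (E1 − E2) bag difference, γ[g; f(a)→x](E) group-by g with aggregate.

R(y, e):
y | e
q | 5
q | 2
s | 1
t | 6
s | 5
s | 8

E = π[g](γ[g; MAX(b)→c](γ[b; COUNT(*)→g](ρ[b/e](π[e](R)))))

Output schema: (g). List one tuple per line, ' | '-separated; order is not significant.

Subexpression sizes:
  R → 6
  π[e](R) → 6
  ρ[b/e](π[e](R)) → 6
  γ[b; COUNT(*)→g](ρ[b/e](π[e](R))) → 5
  γ[g; MAX(b)→c](γ[b; COUNT(*)→g](ρ[b/e](π[e](R)))) → 2
  π[g](γ[g; MAX(b)→c](γ[b; COUNT(*)→g](ρ[b/e](π[e](R))))) → 2

== RESULT ==
g
1
2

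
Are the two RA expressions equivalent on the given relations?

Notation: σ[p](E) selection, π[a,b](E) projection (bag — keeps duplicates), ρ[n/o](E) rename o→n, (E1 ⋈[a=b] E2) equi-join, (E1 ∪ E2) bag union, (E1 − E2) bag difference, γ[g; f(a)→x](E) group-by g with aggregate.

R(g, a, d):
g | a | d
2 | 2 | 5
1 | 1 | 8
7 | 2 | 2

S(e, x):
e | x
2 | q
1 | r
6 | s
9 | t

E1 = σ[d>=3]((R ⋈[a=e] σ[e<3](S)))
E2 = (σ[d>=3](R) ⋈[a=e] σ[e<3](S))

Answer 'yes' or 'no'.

E1 per-node cardinality:
  R → 3
  S → 4
  σ[e<3](S) → 2
  (R ⋈[a=e] σ[e<3](S)) → 3
  σ[d>=3]((R ⋈[a=e] σ[e<3](S))) → 2
E2 per-node cardinality:
  R → 3
  σ[d>=3](R) → 2
  S → 4
  σ[e<3](S) → 2
  (σ[d>=3](R) ⋈[a=e] σ[e<3](S)) → 2

E1 and E2 produce the same multiset:
g | a | d | e | x
1 | 1 | 8 | 1 | r
2 | 2 | 5 | 2 | q

yes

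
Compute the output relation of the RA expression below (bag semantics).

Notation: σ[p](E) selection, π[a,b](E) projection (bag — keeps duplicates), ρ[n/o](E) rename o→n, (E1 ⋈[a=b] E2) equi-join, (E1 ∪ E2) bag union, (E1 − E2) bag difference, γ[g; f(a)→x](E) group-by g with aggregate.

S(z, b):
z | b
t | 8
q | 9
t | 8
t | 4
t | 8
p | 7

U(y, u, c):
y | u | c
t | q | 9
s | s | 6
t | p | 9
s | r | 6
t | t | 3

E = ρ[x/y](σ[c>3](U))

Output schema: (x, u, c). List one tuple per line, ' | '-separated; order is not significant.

Per-node cardinality:
  U → 5
  σ[c>3](U) → 4
  ρ[x/y](σ[c>3](U)) → 4

== RESULT ==
x | u | c
s | r | 6
s | s | 6
t | p | 9
t | q | 9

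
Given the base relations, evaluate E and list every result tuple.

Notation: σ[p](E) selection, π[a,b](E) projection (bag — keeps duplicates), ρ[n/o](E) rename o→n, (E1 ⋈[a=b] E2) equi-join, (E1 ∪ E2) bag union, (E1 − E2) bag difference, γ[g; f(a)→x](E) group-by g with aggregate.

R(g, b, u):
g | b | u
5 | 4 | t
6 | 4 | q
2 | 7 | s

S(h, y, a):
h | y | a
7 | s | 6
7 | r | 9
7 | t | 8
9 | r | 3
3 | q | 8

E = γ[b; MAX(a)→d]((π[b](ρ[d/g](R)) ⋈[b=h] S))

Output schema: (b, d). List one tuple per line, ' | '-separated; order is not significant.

Row counts bottom-up:
  R → 3
  ρ[d/g](R) → 3
  π[b](ρ[d/g](R)) → 3
  S → 5
  (π[b](ρ[d/g](R)) ⋈[b=h] S) → 3
  γ[b; MAX(a)→d]((π[b](ρ[d/g](R)) ⋈[b=h] S)) → 1

== RESULT ==
b | d
7 | 9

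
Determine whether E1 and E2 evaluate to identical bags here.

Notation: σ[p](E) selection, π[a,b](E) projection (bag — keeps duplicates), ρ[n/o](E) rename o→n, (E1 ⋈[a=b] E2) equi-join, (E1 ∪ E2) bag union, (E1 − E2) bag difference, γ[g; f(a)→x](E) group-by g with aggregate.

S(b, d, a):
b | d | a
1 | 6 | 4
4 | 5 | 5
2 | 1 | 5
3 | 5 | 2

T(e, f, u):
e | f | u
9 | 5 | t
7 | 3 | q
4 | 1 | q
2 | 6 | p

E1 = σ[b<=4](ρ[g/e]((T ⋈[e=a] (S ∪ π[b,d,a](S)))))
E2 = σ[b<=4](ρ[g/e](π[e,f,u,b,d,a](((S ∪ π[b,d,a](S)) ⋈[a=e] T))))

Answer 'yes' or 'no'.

E1 stepwise |·|:
  T → 4
  S → 4
  S → 4
  π[b,d,a](S) → 4
  (S ∪ π[b,d,a](S)) → 8
  (T ⋈[e=a] (S ∪ π[b,d,a](S))) → 4
  ρ[g/e]((T ⋈[e=a] (S ∪ π[b,d,a](S)))) → 4
  σ[b<=4](ρ[g/e]((T ⋈[e=a] (S ∪ π[b,d,a](S))))) → 4
E2 stepwise |·|:
  S → 4
  S → 4
  π[b,d,a](S) → 4
  (S ∪ π[b,d,a](S)) → 8
  T → 4
  ((S ∪ π[b,d,a](S)) ⋈[a=e] T) → 4
  π[e,f,u,b,d,a](((S ∪ π[b,d,a](S)) ⋈[a=e] T)) → 4
  ρ[g/e](π[e,f,u,b,d,a](((S ∪ π[b,d,a](S)) ⋈[a=e] T))) → 4
  σ[b<=4](ρ[g/e](π[e,f,u,b,d,a](((S ∪ π[b,d,a](S)) ⋈[a=e] T)))) → 4

E1 and E2 produce the same multiset:
g | f | u | b | d | a
2 | 6 | p | 3 | 5 | 2
2 | 6 | p | 3 | 5 | 2
4 | 1 | q | 1 | 6 | 4
4 | 1 | q | 1 | 6 | 4

yes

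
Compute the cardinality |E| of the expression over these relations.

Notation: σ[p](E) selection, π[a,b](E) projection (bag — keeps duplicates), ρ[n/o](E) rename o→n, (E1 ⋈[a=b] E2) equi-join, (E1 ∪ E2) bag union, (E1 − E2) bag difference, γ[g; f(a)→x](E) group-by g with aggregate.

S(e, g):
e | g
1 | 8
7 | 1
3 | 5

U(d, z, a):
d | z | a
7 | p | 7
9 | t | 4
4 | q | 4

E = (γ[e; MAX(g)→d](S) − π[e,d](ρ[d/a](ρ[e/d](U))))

Per-node cardinality:
  S → 3
  γ[e; MAX(g)→d](S) → 3
  U → 3
  ρ[e/d](U) → 3
  ρ[d/a](ρ[e/d](U)) → 3
  π[e,d](ρ[d/a](ρ[e/d](U))) → 3
  (γ[e; MAX(g)→d](S) − π[e,d](ρ[d/a](ρ[e/d](U)))) → 3

|E| = 3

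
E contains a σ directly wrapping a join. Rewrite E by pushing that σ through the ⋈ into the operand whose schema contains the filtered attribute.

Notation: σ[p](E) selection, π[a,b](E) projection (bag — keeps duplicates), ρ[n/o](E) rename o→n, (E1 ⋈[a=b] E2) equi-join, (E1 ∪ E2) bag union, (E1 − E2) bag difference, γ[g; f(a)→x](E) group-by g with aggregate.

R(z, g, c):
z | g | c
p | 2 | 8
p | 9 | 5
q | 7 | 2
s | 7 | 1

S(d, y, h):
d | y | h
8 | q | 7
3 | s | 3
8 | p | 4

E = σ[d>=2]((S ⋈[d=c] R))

σ filters on d, owned by the left side.
E' = (σ[d>=2](S) ⋈[d=c] R)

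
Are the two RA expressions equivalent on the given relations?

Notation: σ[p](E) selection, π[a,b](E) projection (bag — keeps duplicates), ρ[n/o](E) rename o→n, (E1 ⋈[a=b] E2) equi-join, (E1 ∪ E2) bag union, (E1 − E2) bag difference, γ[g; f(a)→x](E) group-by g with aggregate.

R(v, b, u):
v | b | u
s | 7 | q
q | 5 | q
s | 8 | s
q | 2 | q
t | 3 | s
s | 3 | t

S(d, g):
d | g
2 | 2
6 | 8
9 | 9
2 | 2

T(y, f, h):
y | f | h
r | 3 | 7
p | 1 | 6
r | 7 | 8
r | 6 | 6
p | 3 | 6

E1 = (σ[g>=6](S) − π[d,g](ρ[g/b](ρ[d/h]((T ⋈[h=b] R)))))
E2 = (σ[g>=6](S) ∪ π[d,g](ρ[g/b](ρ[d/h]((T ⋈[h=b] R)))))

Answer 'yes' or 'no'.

E1 per-node cardinality:
  S → 4
  σ[g>=6](S) → 2
  T → 5
  R → 6
  (T ⋈[h=b] R) → 2
  ρ[d/h]((T ⋈[h=b] R)) → 2
  ρ[g/b](ρ[d/h]((T ⋈[h=b] R))) → 2
  π[d,g](ρ[g/b](ρ[d/h]((T ⋈[h=b] R)))) → 2
  (σ[g>=6](S) − π[d,g](ρ[g/b](ρ[d/h]((T ⋈[h=b] R))))) → 2
E2 per-node cardinality:
  S → 4
  σ[g>=6](S) → 2
  T → 5
  R → 6
  (T ⋈[h=b] R) → 2
  ρ[d/h]((T ⋈[h=b] R)) → 2
  ρ[g/b](ρ[d/h]((T ⋈[h=b] R))) → 2
  π[d,g](ρ[g/b](ρ[d/h]((T ⋈[h=b] R)))) → 2
  (σ[g>=6](S) ∪ π[d,g](ρ[g/b](ρ[d/h]((T ⋈[h=b] R))))) → 4

E1 result:
d | g
6 | 8
9 | 9
E2 result:
d | g
6 | 8
7 | 7
8 | 8
9 | 9
Witness: (8, 8) appears 0× in E1 but 1× in E2.

no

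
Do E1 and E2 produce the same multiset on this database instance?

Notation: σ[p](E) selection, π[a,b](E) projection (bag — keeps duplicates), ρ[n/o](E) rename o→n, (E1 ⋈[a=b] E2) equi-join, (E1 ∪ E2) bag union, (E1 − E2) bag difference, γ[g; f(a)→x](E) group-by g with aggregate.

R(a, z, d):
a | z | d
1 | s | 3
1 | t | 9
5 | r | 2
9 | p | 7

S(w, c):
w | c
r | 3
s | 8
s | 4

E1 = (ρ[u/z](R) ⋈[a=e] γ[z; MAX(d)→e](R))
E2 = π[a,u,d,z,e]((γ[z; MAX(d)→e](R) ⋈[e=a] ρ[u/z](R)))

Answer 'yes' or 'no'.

E1 stepwise |·|:
  R → 4
  ρ[u/z](R) → 4
  R → 4
  γ[z; MAX(d)→e](R) → 4
  (ρ[u/z](R) ⋈[a=e] γ[z; MAX(d)→e](R)) → 1
E2 stepwise |·|:
  R → 4
  γ[z; MAX(d)→e](R) → 4
  R → 4
  ρ[u/z](R) → 4
  (γ[z; MAX(d)→e](R) ⋈[e=a] ρ[u/z](R)) → 1
  π[a,u,d,z,e]((γ[z; MAX(d)→e](R) ⋈[e=a] ρ[u/z](R))) → 1

E1 and E2 produce the same multiset:
a | u | d | z | e
9 | p | 7 | t | 9

yes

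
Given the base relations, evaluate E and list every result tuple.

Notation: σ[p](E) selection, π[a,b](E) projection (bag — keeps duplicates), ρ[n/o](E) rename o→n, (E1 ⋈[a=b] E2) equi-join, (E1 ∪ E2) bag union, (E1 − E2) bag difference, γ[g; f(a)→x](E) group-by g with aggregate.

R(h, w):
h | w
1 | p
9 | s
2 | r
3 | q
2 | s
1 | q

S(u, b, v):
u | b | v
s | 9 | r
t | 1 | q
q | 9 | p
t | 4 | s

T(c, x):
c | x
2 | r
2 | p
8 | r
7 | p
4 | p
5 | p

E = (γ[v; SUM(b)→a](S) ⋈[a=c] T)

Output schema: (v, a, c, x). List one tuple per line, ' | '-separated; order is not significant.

Stepwise |·|:
  S → 4
  γ[v; SUM(b)→a](S) → 4
  T → 6
  (γ[v; SUM(b)→a](S) ⋈[a=c] T) → 1

== RESULT ==
v | a | c | x
s | 4 | 4 | p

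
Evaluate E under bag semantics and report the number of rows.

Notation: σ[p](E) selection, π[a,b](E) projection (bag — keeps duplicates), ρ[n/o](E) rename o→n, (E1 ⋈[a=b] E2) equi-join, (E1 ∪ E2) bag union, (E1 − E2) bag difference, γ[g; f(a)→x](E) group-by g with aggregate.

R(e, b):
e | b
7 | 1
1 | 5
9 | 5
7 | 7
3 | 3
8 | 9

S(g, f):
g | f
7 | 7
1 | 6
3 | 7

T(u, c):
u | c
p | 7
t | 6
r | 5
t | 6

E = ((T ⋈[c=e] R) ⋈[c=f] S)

Per-node cardinality:
  T → 4
  R → 6
  (T ⋈[c=e] R) → 2
  S → 3
  ((T ⋈[c=e] R) ⋈[c=f] S) → 4

|E| = 4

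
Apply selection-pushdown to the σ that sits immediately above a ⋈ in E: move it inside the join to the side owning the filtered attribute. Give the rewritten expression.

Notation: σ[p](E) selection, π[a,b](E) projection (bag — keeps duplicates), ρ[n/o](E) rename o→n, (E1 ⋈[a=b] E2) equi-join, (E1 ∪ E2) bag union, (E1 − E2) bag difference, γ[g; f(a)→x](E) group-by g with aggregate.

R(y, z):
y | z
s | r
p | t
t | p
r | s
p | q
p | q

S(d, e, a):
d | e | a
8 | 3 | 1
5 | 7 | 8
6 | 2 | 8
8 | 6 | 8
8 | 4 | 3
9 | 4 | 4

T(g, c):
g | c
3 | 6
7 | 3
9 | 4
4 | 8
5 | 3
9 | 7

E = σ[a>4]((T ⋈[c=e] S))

σ filters on a, owned by the right side.
E' = (T ⋈[c=e] σ[a>4](S))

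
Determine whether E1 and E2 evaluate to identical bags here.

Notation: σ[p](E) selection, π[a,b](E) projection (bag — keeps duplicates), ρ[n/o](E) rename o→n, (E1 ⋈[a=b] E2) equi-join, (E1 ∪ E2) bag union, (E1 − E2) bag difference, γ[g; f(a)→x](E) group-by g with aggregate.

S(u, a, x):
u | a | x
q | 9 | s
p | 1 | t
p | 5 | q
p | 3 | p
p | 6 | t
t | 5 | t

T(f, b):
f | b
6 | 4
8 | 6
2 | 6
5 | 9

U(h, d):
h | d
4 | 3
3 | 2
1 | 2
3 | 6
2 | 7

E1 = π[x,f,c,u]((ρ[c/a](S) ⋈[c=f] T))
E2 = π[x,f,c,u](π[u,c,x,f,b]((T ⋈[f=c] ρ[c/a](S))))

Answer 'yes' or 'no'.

E1 stepwise |·|:
  S → 6
  ρ[c/a](S) → 6
  T → 4
  (ρ[c/a](S) ⋈[c=f] T) → 3
  π[x,f,c,u]((ρ[c/a](S) ⋈[c=f] T)) → 3
E2 stepwise |·|:
  T → 4
  S → 6
  ρ[c/a](S) → 6
  (T ⋈[f=c] ρ[c/a](S)) → 3
  π[u,c,x,f,b]((T ⋈[f=c] ρ[c/a](S))) → 3
  π[x,f,c,u](π[u,c,x,f,b]((T ⋈[f=c] ρ[c/a](S)))) → 3

E1 and E2 produce the same multiset:
x | f | c | u
q | 5 | 5 | p
t | 5 | 5 | t
t | 6 | 6 | p

yes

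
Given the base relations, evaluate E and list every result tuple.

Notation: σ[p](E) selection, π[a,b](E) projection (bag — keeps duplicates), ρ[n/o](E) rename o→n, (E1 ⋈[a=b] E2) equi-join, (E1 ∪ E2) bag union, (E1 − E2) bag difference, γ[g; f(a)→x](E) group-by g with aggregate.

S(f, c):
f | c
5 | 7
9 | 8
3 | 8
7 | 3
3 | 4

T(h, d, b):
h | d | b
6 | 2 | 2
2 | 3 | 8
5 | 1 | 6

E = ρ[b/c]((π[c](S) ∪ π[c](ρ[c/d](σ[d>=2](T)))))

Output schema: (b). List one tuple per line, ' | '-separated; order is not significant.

Per-node cardinality:
  S → 5
  π[c](S) → 5
  T → 3
  σ[d>=2](T) → 2
  ρ[c/d](σ[d>=2](T)) → 2
  π[c](ρ[c/d](σ[d>=2](T))) → 2
  (π[c](S) ∪ π[c](ρ[c/d](σ[d>=2](T)))) → 7
  ρ[b/c]((π[c](S) ∪ π[c](ρ[c/d](σ[d>=2](T))))) → 7

== RESULT ==
b
2
3
3
4
7
8
8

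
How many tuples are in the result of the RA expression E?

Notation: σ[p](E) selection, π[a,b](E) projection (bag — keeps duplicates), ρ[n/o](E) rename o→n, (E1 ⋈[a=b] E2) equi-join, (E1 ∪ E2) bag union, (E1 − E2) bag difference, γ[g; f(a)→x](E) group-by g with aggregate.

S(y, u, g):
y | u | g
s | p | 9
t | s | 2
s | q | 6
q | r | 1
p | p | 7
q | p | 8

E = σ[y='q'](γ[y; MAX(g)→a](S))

Row counts bottom-up:
  S → 6
  γ[y; MAX(g)→a](S) → 4
  σ[y='q'](γ[y; MAX(g)→a](S)) → 1

|E| = 1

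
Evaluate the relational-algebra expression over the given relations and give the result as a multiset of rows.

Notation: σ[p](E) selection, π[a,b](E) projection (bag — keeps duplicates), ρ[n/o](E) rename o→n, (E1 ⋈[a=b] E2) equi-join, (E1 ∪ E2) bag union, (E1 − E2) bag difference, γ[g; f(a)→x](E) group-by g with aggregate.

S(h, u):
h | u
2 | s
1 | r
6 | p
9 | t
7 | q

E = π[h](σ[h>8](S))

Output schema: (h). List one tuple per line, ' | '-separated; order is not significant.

Subexpression sizes:
  S → 5
  σ[h>8](S) → 1
  π[h](σ[h>8](S)) → 1

== RESULT ==
h
9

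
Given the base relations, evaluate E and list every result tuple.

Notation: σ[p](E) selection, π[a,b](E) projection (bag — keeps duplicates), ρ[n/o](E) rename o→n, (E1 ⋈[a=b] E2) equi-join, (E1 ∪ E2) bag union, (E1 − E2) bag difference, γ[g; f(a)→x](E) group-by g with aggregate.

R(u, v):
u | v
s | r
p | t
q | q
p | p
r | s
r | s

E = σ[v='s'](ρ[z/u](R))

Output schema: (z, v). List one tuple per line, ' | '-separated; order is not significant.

Subexpression sizes:
  R → 6
  ρ[z/u](R) → 6
  σ[v='s'](ρ[z/u](R)) → 2

== RESULT ==
z | v
r | s
r | s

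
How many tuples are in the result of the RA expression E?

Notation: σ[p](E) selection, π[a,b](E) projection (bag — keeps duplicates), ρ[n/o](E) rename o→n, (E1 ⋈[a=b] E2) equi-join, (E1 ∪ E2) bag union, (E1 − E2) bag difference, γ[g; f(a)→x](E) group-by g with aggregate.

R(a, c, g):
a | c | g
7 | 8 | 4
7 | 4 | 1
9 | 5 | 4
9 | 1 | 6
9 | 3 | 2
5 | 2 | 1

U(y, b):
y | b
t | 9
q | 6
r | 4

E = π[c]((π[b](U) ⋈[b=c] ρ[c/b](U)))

Per-node cardinality:
  U → 3
  π[b](U) → 3
  U → 3
  ρ[c/b](U) → 3
  (π[b](U) ⋈[b=c] ρ[c/b](U)) → 3
  π[c]((π[b](U) ⋈[b=c] ρ[c/b](U))) → 3

|E| = 3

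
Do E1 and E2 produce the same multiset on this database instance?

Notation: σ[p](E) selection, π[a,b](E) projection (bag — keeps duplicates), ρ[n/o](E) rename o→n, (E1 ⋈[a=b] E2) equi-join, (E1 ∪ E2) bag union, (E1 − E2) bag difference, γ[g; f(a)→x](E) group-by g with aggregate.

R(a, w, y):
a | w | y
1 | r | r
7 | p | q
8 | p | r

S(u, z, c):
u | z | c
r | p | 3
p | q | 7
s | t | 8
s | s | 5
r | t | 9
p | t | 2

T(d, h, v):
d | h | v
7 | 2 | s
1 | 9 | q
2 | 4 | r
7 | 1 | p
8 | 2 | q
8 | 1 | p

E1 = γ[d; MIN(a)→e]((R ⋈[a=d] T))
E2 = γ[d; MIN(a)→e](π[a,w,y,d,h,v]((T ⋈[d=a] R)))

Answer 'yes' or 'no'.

E1 subexpression sizes:
  R → 3
  T → 6
  (R ⋈[a=d] T) → 5
  γ[d; MIN(a)→e]((R ⋈[a=d] T)) → 3
E2 subexpression sizes:
  T → 6
  R → 3
  (T ⋈[d=a] R) → 5
  π[a,w,y,d,h,v]((T ⋈[d=a] R)) → 5
  γ[d; MIN(a)→e](π[a,w,y,d,h,v]((T ⋈[d=a] R))) → 3

E1 and E2 produce the same multiset:
d | e
1 | 1
7 | 7
8 | 8

yes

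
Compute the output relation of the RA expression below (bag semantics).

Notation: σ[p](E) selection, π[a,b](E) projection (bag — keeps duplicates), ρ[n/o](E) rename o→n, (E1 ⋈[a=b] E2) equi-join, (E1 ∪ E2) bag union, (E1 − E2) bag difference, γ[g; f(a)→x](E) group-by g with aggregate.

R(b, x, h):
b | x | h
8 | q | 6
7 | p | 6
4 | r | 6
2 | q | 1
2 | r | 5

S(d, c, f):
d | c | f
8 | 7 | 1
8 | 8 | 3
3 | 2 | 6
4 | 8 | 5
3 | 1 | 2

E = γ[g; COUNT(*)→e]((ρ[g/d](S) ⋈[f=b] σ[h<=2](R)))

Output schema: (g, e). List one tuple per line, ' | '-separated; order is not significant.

Subexpression sizes:
  S → 5
  ρ[g/d](S) → 5
  R → 5
  σ[h<=2](R) → 1
  (ρ[g/d](S) ⋈[f=b] σ[h<=2](R)) → 1
  γ[g; COUNT(*)→e]((ρ[g/d](S) ⋈[f=b] σ[h<=2](R))) → 1

== RESULT ==
g | e
3 | 1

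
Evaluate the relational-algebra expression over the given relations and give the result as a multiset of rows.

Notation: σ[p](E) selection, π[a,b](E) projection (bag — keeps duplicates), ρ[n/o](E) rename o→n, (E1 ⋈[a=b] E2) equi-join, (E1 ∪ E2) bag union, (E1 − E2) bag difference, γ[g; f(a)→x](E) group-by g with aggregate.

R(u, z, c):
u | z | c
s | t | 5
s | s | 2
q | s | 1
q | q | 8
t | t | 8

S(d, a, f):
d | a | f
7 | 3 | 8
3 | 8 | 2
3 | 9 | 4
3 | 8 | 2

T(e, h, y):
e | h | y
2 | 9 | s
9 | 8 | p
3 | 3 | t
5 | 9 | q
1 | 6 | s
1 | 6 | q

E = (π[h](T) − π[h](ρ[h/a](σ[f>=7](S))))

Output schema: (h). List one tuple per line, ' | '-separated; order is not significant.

Per-node cardinality:
  T → 6
  π[h](T) → 6
  S → 4
  σ[f>=7](S) → 1
  ρ[h/a](σ[f>=7](S)) → 1
  π[h](ρ[h/a](σ[f>=7](S))) → 1
  (π[h](T) − π[h](ρ[h/a](σ[f>=7](S)))) → 5

== RESULT ==
h
6
6
8
9
9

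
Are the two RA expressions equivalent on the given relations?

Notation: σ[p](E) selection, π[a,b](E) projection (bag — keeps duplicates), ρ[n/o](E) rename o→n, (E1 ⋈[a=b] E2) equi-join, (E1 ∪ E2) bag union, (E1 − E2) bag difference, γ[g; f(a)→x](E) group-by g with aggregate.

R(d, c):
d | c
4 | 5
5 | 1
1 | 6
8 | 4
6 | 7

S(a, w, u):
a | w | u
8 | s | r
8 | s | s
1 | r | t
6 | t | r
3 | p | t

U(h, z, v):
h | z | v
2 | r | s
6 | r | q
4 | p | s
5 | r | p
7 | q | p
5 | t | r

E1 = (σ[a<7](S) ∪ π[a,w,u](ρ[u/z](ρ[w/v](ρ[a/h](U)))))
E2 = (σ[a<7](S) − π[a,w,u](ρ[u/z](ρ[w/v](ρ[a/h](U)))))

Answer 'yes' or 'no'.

E1 per-node cardinality:
  S → 5
  σ[a<7](S) → 3
  U → 6
  ρ[a/h](U) → 6
  ρ[w/v](ρ[a/h](U)) → 6
  ρ[u/z](ρ[w/v](ρ[a/h](U))) → 6
  π[a,w,u](ρ[u/z](ρ[w/v](ρ[a/h](U)))) → 6
  (σ[a<7](S) ∪ π[a,w,u](ρ[u/z](ρ[w/v](ρ[a/h](U))))) → 9
E2 per-node cardinality:
  S → 5
  σ[a<7](S) → 3
  U → 6
  ρ[a/h](U) → 6
  ρ[w/v](ρ[a/h](U)) → 6
  ρ[u/z](ρ[w/v](ρ[a/h](U))) → 6
  π[a,w,u](ρ[u/z](ρ[w/v](ρ[a/h](U)))) → 6
  (σ[a<7](S) − π[a,w,u](ρ[u/z](ρ[w/v](ρ[a/h](U))))) → 3

E1 result:
a | w | u
1 | r | t
2 | s | r
3 | p | t
4 | s | p
5 | p | r
5 | r | t
6 | q | r
6 | t | r
7 | p | q
E2 result:
a | w | u
1 | r | t
3 | p | t
6 | t | r
Witness: (6, 'q', 'r') appears 1× in E1 but 0× in E2.

no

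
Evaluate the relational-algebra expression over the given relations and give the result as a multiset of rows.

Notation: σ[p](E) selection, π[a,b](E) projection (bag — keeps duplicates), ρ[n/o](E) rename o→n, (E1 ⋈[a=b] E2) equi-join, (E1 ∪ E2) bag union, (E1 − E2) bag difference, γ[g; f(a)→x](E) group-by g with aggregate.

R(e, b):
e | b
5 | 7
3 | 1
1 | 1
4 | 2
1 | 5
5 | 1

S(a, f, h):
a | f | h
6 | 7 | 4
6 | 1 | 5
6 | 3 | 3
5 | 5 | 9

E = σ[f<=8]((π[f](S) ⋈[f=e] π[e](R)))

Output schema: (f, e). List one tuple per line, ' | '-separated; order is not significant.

Subexpression sizes:
  S → 4
  π[f](S) → 4
  R → 6
  π[e](R) → 6
  (π[f](S) ⋈[f=e] π[e](R)) → 5
  σ[f<=8]((π[f](S) ⋈[f=e] π[e](R))) → 5

== RESULT ==
f | e
1 | 1
1 | 1
3 | 3
5 | 5
5 | 5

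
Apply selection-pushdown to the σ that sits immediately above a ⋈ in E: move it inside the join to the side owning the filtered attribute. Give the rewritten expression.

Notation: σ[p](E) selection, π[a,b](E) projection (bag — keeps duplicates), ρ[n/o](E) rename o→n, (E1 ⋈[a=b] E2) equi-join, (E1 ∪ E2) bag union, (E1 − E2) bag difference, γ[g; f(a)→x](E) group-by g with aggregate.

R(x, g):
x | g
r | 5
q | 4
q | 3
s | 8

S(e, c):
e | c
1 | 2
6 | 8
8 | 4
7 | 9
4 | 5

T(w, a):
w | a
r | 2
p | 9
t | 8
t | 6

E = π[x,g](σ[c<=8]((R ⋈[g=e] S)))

σ filters on c, owned by the right side.
E' = π[x,g]((R ⋈[g=e] σ[c<=8](S)))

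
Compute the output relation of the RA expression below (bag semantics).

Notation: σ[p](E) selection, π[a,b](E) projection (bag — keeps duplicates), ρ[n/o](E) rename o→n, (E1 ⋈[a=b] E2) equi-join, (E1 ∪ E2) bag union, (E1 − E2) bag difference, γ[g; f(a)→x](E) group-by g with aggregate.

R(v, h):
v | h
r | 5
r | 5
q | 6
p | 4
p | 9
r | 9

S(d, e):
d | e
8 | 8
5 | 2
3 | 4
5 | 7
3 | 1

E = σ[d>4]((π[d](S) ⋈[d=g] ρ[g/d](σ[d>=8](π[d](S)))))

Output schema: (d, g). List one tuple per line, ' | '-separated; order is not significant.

Stepwise |·|:
  S → 5
  π[d](S) → 5
  S → 5
  π[d](S) → 5
  σ[d>=8](π[d](S)) → 1
  ρ[g/d](σ[d>=8](π[d](S))) → 1
  (π[d](S) ⋈[d=g] ρ[g/d](σ[d>=8](π[d](S)))) → 1
  σ[d>4]((π[d](S) ⋈[d=g] ρ[g/d](σ[d>=8](π[d](S))))) → 1

== RESULT ==
d | g
8 | 8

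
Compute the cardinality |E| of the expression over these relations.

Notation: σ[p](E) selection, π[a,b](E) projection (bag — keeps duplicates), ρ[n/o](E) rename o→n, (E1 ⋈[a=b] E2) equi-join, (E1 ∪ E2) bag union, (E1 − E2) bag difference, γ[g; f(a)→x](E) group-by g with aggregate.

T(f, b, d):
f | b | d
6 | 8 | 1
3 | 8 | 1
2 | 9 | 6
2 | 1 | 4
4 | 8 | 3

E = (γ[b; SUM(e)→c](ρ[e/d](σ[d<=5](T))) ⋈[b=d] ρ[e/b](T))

Per-node cardinality:
  T → 5
  σ[d<=5](T) → 4
  ρ[e/d](σ[d<=5](T)) → 4
  γ[b; SUM(e)→c](ρ[e/d](σ[d<=5](T))) → 2
  T → 5
  ρ[e/b](T) → 5
  (γ[b; SUM(e)→c](ρ[e/d](σ[d<=5](T))) ⋈[b=d] ρ[e/b](T)) → 2

|E| = 2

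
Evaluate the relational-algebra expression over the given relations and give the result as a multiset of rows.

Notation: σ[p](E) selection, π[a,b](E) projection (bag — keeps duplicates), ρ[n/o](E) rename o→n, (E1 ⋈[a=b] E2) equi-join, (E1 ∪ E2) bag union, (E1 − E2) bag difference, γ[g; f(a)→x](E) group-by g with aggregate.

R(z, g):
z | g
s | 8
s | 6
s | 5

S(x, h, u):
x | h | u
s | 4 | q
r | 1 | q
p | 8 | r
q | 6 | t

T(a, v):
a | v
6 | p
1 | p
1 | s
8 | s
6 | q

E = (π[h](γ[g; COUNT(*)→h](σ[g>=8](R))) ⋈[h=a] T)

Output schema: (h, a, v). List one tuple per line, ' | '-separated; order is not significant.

Row counts bottom-up:
  R → 3
  σ[g>=8](R) → 1
  γ[g; COUNT(*)→h](σ[g>=8](R)) → 1
  π[h](γ[g; COUNT(*)→h](σ[g>=8](R))) → 1
  T → 5
  (π[h](γ[g; COUNT(*)→h](σ[g>=8](R))) ⋈[h=a] T) → 2

== RESULT ==
h | a | v
1 | 1 | p
1 | 1 | s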